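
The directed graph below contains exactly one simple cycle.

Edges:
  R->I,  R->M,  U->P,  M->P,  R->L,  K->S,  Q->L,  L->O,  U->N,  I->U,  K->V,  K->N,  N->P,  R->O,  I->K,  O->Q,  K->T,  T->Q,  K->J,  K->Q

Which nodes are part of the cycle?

L, O, Q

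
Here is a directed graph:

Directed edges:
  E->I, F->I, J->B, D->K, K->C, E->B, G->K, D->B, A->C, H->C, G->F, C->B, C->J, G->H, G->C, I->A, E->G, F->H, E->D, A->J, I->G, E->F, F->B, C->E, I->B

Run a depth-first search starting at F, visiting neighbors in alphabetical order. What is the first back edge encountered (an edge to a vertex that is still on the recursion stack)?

K->C

DFS from F (visiting neighbors in alphabetical order); mark gray on enter, black on exit:
F gray
  B gray
  B black
  H gray
    C gray
      C→B: B black — skip
      E gray
        E→B: B black — skip
        D gray
          D→B: B black — skip
          K gray
            K→C: C is gray → back edge
First back edge: K → C.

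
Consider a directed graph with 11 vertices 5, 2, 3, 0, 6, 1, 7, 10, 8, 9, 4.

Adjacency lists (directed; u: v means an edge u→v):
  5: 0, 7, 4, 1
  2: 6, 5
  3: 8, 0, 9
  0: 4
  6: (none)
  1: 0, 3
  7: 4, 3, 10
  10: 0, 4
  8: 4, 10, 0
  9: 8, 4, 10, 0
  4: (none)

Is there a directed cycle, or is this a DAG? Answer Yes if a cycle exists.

No

DFS with white/gray/black marking, starting from 10:
10 gray
  0 gray
    4 gray
    4 black
  0 black
  10→4: 4 black — skip
10 black
5 gray
  5→0: 0 black — skip
  7 gray
    7→4: 4 black — skip
    3 gray
      8 gray
        8→4: 4 black — skip
        8→10: 10 black — skip
        8→0: 0 black — skip
      8 black
      3→0: 0 black — skip
      9 gray
        9→8: 8 black — skip
        9→4: 4 black — skip
        9→10: 10 black — skip
        9→0: 0 black — skip
      9 black
    3 black
    7→10: 10 black — skip
  7 black
  5→4: 4 black — skip
  1 gray
    1→0: 0 black — skip
    1→3: 3 black — skip
  1 black
5 black
2 gray
  6 gray
  6 black
  2→5: 5 black — skip
2 black
Every edge goes to a white or black vertex — no back edge, so the graph is acyclic.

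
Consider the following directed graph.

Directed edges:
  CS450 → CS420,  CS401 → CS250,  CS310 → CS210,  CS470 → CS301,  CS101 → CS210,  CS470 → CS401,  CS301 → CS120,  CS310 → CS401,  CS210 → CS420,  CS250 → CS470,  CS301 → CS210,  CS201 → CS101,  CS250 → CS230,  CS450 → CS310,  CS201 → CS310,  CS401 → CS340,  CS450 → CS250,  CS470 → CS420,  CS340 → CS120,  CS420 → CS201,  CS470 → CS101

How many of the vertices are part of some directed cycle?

9

A vertex is on a directed cycle iff it belongs to a strongly connected component of size ≥ 2 (or has a self-loop).
The vertices on cycles are {CS101, CS201, CS210, CS250, CS301, CS310, CS401, CS420, CS470} — 9 in total.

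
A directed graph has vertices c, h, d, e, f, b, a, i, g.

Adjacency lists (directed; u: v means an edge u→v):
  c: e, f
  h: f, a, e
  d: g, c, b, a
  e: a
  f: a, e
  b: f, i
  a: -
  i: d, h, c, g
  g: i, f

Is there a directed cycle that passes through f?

No

f lies on a cycle iff there is a path from f back to itself.
Exploring from f, it never reaches itself; equivalently, its strongly connected component is a singleton.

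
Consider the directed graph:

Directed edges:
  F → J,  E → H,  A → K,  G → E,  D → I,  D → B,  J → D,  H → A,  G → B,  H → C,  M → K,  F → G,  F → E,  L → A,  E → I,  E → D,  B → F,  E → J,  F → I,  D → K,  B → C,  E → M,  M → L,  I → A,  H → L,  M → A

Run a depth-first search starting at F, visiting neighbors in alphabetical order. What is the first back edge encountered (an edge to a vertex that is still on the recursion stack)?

B->F

DFS from F (visiting neighbors in alphabetical order); mark gray on enter, black on exit:
F gray
  E gray
    D gray
      B gray
        C gray
        C black
        B→F: F is gray → back edge
First back edge: B → F.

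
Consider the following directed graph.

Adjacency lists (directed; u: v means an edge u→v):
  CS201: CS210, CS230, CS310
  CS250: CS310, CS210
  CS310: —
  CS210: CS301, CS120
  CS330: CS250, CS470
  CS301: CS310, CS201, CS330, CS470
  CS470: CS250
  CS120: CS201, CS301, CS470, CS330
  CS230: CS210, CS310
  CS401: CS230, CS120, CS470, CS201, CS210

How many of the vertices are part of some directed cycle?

8

A vertex is on a directed cycle iff it belongs to a strongly connected component of size ≥ 2 (or has a self-loop).
The vertices on cycles are {CS120, CS201, CS210, CS230, CS250, CS301, CS330, CS470} — 8 in total.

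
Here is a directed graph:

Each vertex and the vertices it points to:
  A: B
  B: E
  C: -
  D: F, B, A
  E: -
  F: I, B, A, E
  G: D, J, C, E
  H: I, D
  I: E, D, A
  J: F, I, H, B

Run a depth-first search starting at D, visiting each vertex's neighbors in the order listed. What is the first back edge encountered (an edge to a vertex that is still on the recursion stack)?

DFS from D (visiting each vertex's neighbors in the order listed); mark gray on enter, black on exit:
D gray
  F gray
    I gray
      E gray
      E black
      I→D: D is gray → back edge
First back edge: I → D.

I->D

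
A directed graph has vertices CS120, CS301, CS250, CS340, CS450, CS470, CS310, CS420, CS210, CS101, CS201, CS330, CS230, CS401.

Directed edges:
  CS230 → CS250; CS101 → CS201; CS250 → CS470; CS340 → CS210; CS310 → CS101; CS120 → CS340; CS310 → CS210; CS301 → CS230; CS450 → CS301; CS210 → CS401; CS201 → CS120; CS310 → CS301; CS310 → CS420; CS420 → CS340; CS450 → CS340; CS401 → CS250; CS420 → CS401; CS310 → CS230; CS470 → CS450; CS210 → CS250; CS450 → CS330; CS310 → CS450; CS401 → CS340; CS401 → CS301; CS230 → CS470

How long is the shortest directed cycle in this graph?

For each vertex v, BFS finds the shortest path from v back to v.
The shortest such closed walk is CS210 → CS401 → CS340 → CS210, length 3.

3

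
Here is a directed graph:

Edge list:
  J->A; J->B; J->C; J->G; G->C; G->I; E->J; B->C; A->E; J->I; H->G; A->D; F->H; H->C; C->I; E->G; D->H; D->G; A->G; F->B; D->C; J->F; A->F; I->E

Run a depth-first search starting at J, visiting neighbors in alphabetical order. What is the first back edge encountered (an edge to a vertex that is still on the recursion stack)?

G->C

DFS from J (visiting neighbors in alphabetical order); mark gray on enter, black on exit:
J gray
  A gray
    D gray
      C gray
        I gray
          E gray
            G gray
              G→C: C is gray → back edge
First back edge: G → C.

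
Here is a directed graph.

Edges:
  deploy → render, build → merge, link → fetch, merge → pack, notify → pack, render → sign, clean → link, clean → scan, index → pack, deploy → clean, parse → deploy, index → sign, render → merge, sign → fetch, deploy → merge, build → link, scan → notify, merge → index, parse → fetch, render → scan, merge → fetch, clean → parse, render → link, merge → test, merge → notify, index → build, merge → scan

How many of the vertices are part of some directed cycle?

A vertex is on a directed cycle iff it belongs to a strongly connected component of size ≥ 2 (or has a self-loop).
The vertices on cycles are {build, clean, index, merge, parse, deploy} — 6 in total.

6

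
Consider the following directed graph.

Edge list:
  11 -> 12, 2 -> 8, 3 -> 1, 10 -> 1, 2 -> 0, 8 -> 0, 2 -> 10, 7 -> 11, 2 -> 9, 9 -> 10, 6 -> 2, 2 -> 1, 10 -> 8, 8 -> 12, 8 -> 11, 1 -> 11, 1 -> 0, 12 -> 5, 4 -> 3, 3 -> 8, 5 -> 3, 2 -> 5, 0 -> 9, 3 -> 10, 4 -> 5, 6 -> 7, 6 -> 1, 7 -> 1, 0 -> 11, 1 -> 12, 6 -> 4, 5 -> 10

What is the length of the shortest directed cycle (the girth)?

4

For each vertex v, BFS finds the shortest path from v back to v.
The shortest such closed walk is 9 → 10 → 1 → 0 → 9, length 4.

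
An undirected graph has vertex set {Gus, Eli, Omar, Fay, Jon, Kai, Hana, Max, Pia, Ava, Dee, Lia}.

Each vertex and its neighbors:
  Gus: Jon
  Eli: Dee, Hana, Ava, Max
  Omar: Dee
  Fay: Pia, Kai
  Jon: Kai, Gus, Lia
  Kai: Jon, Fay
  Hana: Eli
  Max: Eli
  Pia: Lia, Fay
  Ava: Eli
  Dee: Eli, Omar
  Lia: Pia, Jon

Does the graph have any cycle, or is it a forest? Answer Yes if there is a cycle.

DFS, tracking each vertex's parent; an edge to a visited non-parent vertex closes a cycle.
Start from Dee:
visit Dee (parent –)
  visit Eli (parent Dee)
    Eli–Dee: parent, skip
    visit Hana (parent Eli)
      Hana–Eli: parent, skip
    visit Ava (parent Eli)
      Ava–Eli: parent, skip
    visit Max (parent Eli)
      Max–Eli: parent, skip
  visit Omar (parent Dee)
    Omar–Dee: parent, skip
visit Gus (parent –)
  visit Jon (parent Gus)
    visit Kai (parent Jon)
      Kai–Jon: parent, skip
      visit Fay (parent Kai)
        visit Pia (parent Fay)
          visit Lia (parent Pia)
            Lia–Pia: parent, skip
            Lia–Jon: Jon visited and ≠ parent → cycle
Cycle: Jon – Kai – Fay – Pia – Lia – Jon.

Yes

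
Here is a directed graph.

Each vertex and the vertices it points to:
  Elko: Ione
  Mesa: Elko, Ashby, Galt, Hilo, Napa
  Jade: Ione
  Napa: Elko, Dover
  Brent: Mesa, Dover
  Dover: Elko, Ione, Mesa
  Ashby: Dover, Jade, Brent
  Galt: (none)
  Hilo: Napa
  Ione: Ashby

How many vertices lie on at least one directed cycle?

9

A vertex is on a directed cycle iff it belongs to a strongly connected component of size ≥ 2 (or has a self-loop).
The vertices on cycles are {Elko, Hilo, Ione, Jade, Mesa, Napa, Ashby, Brent, Dover} — 9 in total.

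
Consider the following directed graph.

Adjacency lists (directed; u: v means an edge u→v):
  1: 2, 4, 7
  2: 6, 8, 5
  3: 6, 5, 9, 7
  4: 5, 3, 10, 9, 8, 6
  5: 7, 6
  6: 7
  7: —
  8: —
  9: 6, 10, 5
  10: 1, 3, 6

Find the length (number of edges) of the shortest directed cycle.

For each vertex v, BFS finds the shortest path from v back to v.
The shortest such closed walk is 1 → 4 → 10 → 1, length 3.

3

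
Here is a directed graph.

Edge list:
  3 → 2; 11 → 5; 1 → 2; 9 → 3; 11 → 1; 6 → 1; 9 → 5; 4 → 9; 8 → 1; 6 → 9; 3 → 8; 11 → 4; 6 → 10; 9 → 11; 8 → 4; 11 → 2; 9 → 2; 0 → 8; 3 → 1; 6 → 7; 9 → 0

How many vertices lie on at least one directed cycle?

6

A vertex is on a directed cycle iff it belongs to a strongly connected component of size ≥ 2 (or has a self-loop).
The vertices on cycles are {0, 3, 4, 8, 9, 11} — 6 in total.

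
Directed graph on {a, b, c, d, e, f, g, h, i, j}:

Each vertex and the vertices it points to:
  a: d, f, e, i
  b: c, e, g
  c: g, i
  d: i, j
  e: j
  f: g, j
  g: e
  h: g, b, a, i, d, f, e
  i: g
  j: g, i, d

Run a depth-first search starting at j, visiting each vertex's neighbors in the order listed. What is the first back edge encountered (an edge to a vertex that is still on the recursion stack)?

e→j

DFS from j (visiting each vertex's neighbors in the order listed); mark gray on enter, black on exit:
j gray
  g gray
    e gray
      e→j: j is gray → back edge
First back edge: e → j.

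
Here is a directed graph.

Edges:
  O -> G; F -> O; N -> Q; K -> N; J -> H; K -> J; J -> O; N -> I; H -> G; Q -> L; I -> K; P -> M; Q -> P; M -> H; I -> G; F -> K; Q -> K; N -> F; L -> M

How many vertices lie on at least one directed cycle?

5

A vertex is on a directed cycle iff it belongs to a strongly connected component of size ≥ 2 (or has a self-loop).
The vertices on cycles are {F, I, K, N, Q} — 5 in total.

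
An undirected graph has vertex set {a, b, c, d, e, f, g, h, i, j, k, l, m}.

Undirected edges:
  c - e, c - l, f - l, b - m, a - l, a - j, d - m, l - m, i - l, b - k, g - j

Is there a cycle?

No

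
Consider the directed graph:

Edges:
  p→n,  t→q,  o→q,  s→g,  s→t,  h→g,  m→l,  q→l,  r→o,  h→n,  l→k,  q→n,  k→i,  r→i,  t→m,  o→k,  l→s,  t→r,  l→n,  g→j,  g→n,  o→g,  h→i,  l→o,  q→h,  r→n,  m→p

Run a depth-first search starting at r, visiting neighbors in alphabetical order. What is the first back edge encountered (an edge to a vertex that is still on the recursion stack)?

l->o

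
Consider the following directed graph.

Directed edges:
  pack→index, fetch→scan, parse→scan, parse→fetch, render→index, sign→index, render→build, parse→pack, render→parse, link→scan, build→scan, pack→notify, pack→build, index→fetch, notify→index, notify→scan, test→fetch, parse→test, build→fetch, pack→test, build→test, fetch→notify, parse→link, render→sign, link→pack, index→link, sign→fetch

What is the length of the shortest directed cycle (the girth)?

3

For each vertex v, BFS finds the shortest path from v back to v.
The shortest such closed walk is index → link → pack → index, length 3.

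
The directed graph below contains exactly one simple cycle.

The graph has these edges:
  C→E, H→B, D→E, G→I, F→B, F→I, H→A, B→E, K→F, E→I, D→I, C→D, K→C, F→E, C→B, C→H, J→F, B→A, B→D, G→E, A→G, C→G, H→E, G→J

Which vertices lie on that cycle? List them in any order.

A, B, F, G, J

DFS with gray/black marking from B:
B gray
  D gray
    E gray
      I gray
      I black
    E black
    D→I: I black — skip
  D black
  A gray
    G gray
      J gray
        F gray
          F→E: E black — skip
          F→I: I black — skip
          F→B: B is gray → back edge
Back edge closes the cycle B → A → G → J → F → B; its vertices are {A, B, F, G, J}.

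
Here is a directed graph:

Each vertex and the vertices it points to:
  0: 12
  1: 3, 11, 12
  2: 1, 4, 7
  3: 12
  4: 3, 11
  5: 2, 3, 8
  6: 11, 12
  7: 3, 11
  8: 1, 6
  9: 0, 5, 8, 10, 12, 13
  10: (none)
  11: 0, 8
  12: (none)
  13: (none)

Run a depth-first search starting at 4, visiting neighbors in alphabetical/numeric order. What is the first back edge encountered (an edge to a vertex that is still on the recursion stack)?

1->11

DFS from 4 (visiting neighbors in alphabetical/numeric order); mark gray on enter, black on exit:
4 gray
  3 gray
    12 gray
    12 black
  3 black
  11 gray
    0 gray
      0→12: 12 black — skip
    0 black
    8 gray
      1 gray
        1→3: 3 black — skip
        1→11: 11 is gray → back edge
First back edge: 1 → 11.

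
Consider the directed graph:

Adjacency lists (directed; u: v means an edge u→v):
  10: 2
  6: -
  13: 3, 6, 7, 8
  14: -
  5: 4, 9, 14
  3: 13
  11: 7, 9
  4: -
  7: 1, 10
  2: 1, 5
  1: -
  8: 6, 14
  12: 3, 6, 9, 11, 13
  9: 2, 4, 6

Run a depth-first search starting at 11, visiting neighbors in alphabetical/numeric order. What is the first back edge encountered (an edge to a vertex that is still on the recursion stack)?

9->2

DFS from 11 (visiting neighbors in alphabetical/numeric order); mark gray on enter, black on exit:
11 gray
  7 gray
    1 gray
    1 black
    10 gray
      2 gray
        2→1: 1 black — skip
        5 gray
          4 gray
          4 black
          9 gray
            9→2: 2 is gray → back edge
First back edge: 9 → 2.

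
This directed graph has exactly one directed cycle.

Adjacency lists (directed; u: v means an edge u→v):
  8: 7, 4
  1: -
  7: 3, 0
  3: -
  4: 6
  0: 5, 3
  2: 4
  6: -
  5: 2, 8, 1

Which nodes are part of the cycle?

0, 5, 7, 8

DFS with gray/black marking from 0:
0 gray
  5 gray
    2 gray
      4 gray
        6 gray
        6 black
      4 black
    2 black
    8 gray
      7 gray
        3 gray
        3 black
        7→0: 0 is gray → back edge
Back edge closes the cycle 0 → 5 → 8 → 7 → 0; its vertices are {0, 5, 7, 8}.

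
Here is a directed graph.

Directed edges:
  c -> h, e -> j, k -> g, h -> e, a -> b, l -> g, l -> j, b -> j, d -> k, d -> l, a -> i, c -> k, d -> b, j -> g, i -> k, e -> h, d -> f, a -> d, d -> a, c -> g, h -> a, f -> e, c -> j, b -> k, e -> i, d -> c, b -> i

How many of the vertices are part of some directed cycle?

A vertex is on a directed cycle iff it belongs to a strongly connected component of size ≥ 2 (or has a self-loop).
The vertices on cycles are {a, c, d, e, f, h} — 6 in total.

6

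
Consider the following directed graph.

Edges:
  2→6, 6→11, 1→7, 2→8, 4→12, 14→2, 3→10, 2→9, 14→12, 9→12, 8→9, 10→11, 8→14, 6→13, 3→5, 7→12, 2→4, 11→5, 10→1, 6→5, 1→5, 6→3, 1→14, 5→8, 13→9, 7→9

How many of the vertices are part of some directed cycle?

A vertex is on a directed cycle iff it belongs to a strongly connected component of size ≥ 2 (or has a self-loop).
The vertices on cycles are {1, 2, 3, 5, 6, 8, 10, 11, 14} — 9 in total.

9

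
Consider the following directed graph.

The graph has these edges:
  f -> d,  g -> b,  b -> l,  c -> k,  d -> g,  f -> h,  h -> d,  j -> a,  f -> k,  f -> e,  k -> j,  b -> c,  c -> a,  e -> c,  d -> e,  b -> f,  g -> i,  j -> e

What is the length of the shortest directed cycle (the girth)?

4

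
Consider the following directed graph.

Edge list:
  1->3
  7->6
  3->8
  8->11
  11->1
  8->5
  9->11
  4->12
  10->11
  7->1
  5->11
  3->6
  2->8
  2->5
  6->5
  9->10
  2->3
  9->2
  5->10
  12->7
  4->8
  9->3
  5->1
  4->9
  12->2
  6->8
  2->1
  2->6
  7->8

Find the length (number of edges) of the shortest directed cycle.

For each vertex v, BFS finds the shortest path from v back to v.
The shortest such closed walk is 3 → 6 → 5 → 1 → 3, length 4.

4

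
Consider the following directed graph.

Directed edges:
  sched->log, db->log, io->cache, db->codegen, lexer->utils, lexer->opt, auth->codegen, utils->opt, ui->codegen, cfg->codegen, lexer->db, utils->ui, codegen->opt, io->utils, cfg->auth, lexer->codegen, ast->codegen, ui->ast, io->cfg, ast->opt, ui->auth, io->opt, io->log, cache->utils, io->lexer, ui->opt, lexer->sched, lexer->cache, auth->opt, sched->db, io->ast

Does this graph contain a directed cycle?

No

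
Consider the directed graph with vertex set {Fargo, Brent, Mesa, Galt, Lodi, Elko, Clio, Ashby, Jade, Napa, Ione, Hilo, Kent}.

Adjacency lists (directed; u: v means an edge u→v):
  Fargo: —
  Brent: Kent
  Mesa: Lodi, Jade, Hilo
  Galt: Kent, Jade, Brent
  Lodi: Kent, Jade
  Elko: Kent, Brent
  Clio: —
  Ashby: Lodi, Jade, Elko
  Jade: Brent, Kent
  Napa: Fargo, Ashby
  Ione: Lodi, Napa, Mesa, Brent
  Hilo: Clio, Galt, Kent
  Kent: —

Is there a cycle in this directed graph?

No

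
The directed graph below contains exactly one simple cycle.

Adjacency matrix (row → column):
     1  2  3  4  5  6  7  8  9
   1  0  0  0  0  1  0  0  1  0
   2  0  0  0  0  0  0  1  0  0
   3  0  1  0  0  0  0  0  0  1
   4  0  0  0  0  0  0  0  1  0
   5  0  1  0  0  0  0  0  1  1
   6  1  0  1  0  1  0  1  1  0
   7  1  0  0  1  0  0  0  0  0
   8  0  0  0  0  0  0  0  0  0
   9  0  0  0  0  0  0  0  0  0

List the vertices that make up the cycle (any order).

1, 2, 5, 7

DFS with gray/black marking from 5:
5 gray
  8 gray
  8 black
  9 gray
  9 black
  2 gray
    7 gray
      1 gray
        1→8: 8 black — skip
        1→5: 5 is gray → back edge
Back edge closes the cycle 5 → 2 → 7 → 1 → 5; its vertices are {1, 2, 5, 7}.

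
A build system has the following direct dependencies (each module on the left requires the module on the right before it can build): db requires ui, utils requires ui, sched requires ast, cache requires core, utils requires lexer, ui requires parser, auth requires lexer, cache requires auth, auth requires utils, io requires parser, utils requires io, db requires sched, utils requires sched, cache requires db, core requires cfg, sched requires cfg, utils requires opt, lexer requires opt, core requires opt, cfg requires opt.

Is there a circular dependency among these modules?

No

DFS with white/gray/black marking, starting from opt:
opt gray
opt black
parser gray
parser black
utils gray
  ui gray
    ui→parser: parser black — skip
  ui black
  utils→opt: opt black — skip
  lexer gray
    lexer→opt: opt black — skip
  lexer black
  io gray
    io→parser: parser black — skip
  io black
  sched gray
    cfg gray
      cfg→opt: opt black — skip
    cfg black
    ast gray
    ast black
  sched black
utils black
auth gray
  auth→lexer: lexer black — skip
  auth→utils: utils black — skip
auth black
core gray
  core→opt: opt black — skip
  core→cfg: cfg black — skip
core black
cache gray
  cache→auth: auth black — skip
  cache→core: core black — skip
  db gray
    db→sched: sched black — skip
    db→ui: ui black — skip
  db black
cache black
Every edge goes to a white or black vertex — no back edge, so the graph is acyclic.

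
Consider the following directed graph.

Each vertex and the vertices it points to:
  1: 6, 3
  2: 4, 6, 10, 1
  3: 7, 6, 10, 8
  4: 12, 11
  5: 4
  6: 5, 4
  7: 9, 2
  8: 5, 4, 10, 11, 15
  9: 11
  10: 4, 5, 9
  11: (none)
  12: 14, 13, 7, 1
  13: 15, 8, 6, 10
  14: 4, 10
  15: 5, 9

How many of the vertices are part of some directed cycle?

A vertex is on a directed cycle iff it belongs to a strongly connected component of size ≥ 2 (or has a self-loop).
The vertices on cycles are {1, 2, 3, 4, 5, 6, 7, 8, 10, 12, 13, 14, 15} — 13 in total.

13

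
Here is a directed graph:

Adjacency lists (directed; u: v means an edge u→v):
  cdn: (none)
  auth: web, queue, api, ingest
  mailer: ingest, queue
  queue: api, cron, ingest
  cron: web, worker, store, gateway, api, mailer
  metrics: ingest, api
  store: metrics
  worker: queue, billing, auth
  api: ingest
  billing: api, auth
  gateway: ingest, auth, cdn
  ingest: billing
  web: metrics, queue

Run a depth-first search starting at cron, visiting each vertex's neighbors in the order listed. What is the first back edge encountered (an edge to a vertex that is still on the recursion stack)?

api->ingest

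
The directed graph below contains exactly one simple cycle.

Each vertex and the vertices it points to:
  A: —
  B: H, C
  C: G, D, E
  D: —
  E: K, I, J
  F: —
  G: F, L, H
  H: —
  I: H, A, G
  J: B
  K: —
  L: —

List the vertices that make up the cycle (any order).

B, C, E, J

DFS with gray/black marking from C:
C gray
  G gray
    F gray
    F black
    L gray
    L black
    H gray
    H black
  G black
  D gray
  D black
  E gray
    K gray
    K black
    I gray
      I→H: H black — skip
      A gray
      A black
      I→G: G black — skip
    I black
    J gray
      B gray
        B→H: H black — skip
        B→C: C is gray → back edge
Back edge closes the cycle C → E → J → B → C; its vertices are {B, C, E, J}.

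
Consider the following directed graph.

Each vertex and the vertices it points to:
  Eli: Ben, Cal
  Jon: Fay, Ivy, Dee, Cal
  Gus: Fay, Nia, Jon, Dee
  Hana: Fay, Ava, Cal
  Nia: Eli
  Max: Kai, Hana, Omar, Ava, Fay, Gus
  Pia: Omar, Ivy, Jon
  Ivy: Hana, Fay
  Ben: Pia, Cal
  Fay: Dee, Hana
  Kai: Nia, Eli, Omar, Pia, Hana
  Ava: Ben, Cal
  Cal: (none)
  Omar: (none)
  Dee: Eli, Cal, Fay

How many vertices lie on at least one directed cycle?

9

A vertex is on a directed cycle iff it belongs to a strongly connected component of size ≥ 2 (or has a self-loop).
The vertices on cycles are {Ava, Ben, Dee, Eli, Fay, Ivy, Jon, Pia, Hana} — 9 in total.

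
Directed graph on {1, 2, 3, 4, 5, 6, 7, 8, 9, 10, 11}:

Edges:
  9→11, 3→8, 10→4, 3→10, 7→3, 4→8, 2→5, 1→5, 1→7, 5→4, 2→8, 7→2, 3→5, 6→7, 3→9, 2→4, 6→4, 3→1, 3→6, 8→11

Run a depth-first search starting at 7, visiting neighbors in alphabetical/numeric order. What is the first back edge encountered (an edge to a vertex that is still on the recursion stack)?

1→7

DFS from 7 (visiting neighbors in alphabetical/numeric order); mark gray on enter, black on exit:
7 gray
  2 gray
    4 gray
      8 gray
        11 gray
        11 black
      8 black
    4 black
    5 gray
      5→4: 4 black — skip
    5 black
    2→8: 8 black — skip
  2 black
  3 gray
    1 gray
      1→5: 5 black — skip
      1→7: 7 is gray → back edge
First back edge: 1 → 7.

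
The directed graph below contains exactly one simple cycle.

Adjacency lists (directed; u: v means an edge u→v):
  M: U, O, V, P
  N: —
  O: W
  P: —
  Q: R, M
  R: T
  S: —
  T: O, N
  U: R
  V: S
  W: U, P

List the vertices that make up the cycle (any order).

DFS with gray/black marking from R:
R gray
  T gray
    O gray
      W gray
        U gray
          U→R: R is gray → back edge
Back edge closes the cycle R → T → O → W → U → R; its vertices are {O, R, T, U, W}.

O, R, T, U, W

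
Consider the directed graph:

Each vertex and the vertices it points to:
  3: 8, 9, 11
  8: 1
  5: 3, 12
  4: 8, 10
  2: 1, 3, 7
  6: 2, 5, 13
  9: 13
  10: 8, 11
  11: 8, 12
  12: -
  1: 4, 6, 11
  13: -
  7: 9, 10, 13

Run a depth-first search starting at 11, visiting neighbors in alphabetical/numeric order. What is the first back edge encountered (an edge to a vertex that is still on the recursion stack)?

DFS from 11 (visiting neighbors in alphabetical/numeric order); mark gray on enter, black on exit:
11 gray
  8 gray
    1 gray
      4 gray
        4→8: 8 is gray → back edge
First back edge: 4 → 8.

4→8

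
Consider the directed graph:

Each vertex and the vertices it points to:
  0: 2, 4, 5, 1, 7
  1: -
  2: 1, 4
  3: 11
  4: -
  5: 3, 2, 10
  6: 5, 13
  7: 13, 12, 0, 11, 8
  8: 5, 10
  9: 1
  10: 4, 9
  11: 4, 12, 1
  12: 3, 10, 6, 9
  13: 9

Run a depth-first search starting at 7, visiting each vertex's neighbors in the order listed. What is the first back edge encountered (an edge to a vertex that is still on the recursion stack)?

DFS from 7 (visiting each vertex's neighbors in the order listed); mark gray on enter, black on exit:
7 gray
  13 gray
    9 gray
      1 gray
      1 black
    9 black
  13 black
  12 gray
    3 gray
      11 gray
        4 gray
        4 black
        11→12: 12 is gray → back edge
First back edge: 11 → 12.

11→12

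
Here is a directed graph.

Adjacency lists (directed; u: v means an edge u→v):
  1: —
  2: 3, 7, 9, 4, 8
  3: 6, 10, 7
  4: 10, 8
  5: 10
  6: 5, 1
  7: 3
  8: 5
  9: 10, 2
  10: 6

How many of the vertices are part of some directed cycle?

A vertex is on a directed cycle iff it belongs to a strongly connected component of size ≥ 2 (or has a self-loop).
The vertices on cycles are {2, 3, 5, 6, 7, 9, 10} — 7 in total.

7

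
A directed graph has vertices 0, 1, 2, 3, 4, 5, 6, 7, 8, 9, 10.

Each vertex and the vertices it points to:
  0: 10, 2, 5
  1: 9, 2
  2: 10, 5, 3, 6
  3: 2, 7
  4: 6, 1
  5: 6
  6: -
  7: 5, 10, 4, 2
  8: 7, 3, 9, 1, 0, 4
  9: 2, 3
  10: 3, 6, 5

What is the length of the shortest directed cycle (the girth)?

For each vertex v, BFS finds the shortest path from v back to v.
The shortest such closed walk is 3 → 2 → 3, length 2.

2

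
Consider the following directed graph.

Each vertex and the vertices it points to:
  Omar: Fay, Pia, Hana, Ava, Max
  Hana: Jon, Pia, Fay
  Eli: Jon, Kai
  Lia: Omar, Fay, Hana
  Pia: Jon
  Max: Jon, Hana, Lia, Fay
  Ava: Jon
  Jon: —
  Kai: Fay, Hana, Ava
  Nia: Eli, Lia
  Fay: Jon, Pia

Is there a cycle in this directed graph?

Yes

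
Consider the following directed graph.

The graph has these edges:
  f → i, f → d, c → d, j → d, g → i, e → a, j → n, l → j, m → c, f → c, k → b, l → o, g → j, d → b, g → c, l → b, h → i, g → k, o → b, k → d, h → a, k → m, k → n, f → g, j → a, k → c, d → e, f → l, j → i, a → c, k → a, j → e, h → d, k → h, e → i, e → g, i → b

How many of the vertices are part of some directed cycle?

9

A vertex is on a directed cycle iff it belongs to a strongly connected component of size ≥ 2 (or has a self-loop).
The vertices on cycles are {a, c, d, e, g, h, j, k, m} — 9 in total.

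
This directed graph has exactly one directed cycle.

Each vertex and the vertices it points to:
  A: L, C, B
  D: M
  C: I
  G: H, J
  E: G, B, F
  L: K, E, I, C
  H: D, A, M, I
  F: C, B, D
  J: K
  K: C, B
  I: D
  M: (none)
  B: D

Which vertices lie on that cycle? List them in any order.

A, E, G, H, L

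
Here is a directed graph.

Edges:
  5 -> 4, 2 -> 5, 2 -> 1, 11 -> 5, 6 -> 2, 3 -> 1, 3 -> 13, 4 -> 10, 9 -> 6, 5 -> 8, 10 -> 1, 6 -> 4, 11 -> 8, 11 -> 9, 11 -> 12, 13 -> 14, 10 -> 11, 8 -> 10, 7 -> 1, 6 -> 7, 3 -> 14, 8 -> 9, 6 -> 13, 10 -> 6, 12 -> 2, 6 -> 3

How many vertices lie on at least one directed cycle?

9

A vertex is on a directed cycle iff it belongs to a strongly connected component of size ≥ 2 (or has a self-loop).
The vertices on cycles are {2, 4, 5, 6, 8, 9, 10, 11, 12} — 9 in total.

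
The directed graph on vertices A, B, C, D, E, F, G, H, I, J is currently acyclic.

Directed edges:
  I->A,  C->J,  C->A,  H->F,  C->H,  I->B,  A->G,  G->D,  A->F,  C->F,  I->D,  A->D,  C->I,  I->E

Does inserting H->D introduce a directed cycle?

Adding H→D creates a cycle iff D can already reach H.
Explore from D: no path reaches H. The graph stays acyclic.

No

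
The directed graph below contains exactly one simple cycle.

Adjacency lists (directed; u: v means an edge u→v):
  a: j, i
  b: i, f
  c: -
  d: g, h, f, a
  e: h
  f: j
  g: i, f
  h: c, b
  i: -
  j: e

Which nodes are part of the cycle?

b, e, f, h, j

DFS with gray/black marking from h:
h gray
  c gray
  c black
  b gray
    i gray
    i black
    f gray
      j gray
        e gray
          e→h: h is gray → back edge
Back edge closes the cycle h → b → f → j → e → h; its vertices are {b, e, f, h, j}.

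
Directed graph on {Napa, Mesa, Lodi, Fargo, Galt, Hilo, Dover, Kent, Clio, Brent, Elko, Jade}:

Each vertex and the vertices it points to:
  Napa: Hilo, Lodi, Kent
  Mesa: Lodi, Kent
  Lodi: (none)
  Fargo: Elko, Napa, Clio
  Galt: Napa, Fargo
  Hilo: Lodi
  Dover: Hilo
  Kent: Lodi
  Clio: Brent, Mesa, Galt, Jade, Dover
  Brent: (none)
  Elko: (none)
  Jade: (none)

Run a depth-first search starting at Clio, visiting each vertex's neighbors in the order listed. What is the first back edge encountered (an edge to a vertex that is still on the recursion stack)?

DFS from Clio (visiting each vertex's neighbors in the order listed); mark gray on enter, black on exit:
Clio gray
  Brent gray
  Brent black
  Mesa gray
    Lodi gray
    Lodi black
    Kent gray
      Kent→Lodi: Lodi black — skip
    Kent black
  Mesa black
  Galt gray
    Napa gray
      Hilo gray
        Hilo→Lodi: Lodi black — skip
      Hilo black
      Napa→Lodi: Lodi black — skip
      Napa→Kent: Kent black — skip
    Napa black
    Fargo gray
      Elko gray
      Elko black
      Fargo→Napa: Napa black — skip
      Fargo→Clio: Clio is gray → back edge
First back edge: Fargo → Clio.

Fargo→Clio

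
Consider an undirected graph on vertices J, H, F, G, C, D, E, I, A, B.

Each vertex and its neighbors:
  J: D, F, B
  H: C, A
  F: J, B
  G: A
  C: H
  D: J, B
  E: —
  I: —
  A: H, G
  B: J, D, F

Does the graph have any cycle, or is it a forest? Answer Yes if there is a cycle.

Yes

DFS, tracking each vertex's parent; an edge to a visited non-parent vertex closes a cycle.
Start from H:
visit H (parent –)
  visit C (parent H)
    C–H: parent, skip
  visit A (parent H)
    A–H: parent, skip
    visit G (parent A)
      G–A: parent, skip
visit J (parent –)
  visit D (parent J)
    D–J: parent, skip
    visit B (parent D)
      B–J: J visited and ≠ parent → cycle
Cycle: J – D – B – J.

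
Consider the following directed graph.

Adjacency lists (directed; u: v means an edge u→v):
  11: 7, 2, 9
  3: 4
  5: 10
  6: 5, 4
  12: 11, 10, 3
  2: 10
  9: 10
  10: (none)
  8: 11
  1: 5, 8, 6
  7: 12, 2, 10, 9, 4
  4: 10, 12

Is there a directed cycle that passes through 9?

9 lies on a cycle iff there is a path from 9 back to itself.
Exploring from 9, it never reaches itself; equivalently, its strongly connected component is a singleton.

No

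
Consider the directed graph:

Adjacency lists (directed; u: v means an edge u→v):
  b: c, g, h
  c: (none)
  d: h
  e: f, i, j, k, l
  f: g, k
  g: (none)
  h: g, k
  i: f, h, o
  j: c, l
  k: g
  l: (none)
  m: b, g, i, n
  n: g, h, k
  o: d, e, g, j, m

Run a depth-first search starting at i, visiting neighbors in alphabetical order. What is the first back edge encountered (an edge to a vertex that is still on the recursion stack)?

e→i

DFS from i (visiting neighbors in alphabetical order); mark gray on enter, black on exit:
i gray
  f gray
    g gray
    g black
    k gray
      k→g: g black — skip
    k black
  f black
  h gray
    h→g: g black — skip
    h→k: k black — skip
  h black
  o gray
    d gray
      d→h: h black — skip
    d black
    e gray
      e→f: f black — skip
      e→i: i is gray → back edge
First back edge: e → i.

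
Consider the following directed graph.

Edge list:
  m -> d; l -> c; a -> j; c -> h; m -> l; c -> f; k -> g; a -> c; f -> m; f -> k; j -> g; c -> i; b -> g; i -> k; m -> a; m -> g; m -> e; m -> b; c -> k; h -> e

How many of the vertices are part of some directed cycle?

5

A vertex is on a directed cycle iff it belongs to a strongly connected component of size ≥ 2 (or has a self-loop).
The vertices on cycles are {a, c, f, l, m} — 5 in total.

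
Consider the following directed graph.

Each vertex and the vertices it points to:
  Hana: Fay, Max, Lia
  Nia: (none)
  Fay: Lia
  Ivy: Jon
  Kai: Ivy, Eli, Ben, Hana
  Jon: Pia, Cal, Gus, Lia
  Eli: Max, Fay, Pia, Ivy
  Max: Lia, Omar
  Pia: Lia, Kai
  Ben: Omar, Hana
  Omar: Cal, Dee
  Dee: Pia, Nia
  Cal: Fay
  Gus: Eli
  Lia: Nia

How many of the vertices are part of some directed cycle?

A vertex is on a directed cycle iff it belongs to a strongly connected component of size ≥ 2 (or has a self-loop).
The vertices on cycles are {Ben, Dee, Eli, Gus, Ivy, Jon, Kai, Max, Pia, Hana, Omar} — 11 in total.

11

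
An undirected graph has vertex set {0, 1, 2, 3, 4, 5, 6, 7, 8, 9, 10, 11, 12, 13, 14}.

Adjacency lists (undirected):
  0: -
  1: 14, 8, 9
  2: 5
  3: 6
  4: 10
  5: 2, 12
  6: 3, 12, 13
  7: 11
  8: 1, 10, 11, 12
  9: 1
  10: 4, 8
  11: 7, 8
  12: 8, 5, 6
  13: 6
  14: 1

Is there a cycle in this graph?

No

DFS, tracking each vertex's parent; an edge to a visited non-parent vertex closes a cycle.
Start from 10:
visit 10 (parent –)
  visit 4 (parent 10)
    4–10: parent, skip
  visit 8 (parent 10)
    visit 1 (parent 8)
      visit 14 (parent 1)
        14–1: parent, skip
      1–8: parent, skip
      visit 9 (parent 1)
        9–1: parent, skip
    8–10: parent, skip
    visit 11 (parent 8)
      visit 7 (parent 11)
        7–11: parent, skip
      11–8: parent, skip
    visit 12 (parent 8)
      12–8: parent, skip
      visit 5 (parent 12)
        visit 2 (parent 5)
          2–5: parent, skip
        5–12: parent, skip
      visit 6 (parent 12)
        visit 3 (parent 6)
          3–6: parent, skip
        6–12: parent, skip
        visit 13 (parent 6)
          13–6: parent, skip
visit 0 (parent –)
No non-parent visited neighbor found — the graph is a forest.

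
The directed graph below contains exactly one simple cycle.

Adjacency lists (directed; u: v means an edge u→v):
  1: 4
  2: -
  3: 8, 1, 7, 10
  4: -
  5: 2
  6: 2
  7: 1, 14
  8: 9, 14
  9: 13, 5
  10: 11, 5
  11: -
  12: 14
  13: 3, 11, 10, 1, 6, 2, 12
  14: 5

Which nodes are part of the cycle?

3, 8, 9, 13

DFS with gray/black marking from 13:
13 gray
  3 gray
    8 gray
      9 gray
        9→13: 13 is gray → back edge
Back edge closes the cycle 13 → 3 → 8 → 9 → 13; its vertices are {3, 8, 9, 13}.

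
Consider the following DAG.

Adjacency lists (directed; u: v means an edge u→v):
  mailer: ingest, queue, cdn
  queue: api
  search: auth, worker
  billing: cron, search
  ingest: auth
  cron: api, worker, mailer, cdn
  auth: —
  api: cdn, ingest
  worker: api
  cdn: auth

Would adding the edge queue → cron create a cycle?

Yes

Adding queue→cron creates a cycle iff cron can already reach queue.
Path from cron: cron → mailer → queue.
So cron → … → queue → cron is a cycle.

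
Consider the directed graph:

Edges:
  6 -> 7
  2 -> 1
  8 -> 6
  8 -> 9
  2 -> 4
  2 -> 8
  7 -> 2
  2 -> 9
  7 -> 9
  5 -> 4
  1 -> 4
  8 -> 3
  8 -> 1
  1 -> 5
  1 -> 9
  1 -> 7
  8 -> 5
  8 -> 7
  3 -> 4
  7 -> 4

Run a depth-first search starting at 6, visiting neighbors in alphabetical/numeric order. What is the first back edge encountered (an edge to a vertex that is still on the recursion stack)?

1->7

DFS from 6 (visiting neighbors in alphabetical/numeric order); mark gray on enter, black on exit:
6 gray
  7 gray
    2 gray
      1 gray
        4 gray
        4 black
        5 gray
          5→4: 4 black — skip
        5 black
        1→7: 7 is gray → back edge
First back edge: 1 → 7.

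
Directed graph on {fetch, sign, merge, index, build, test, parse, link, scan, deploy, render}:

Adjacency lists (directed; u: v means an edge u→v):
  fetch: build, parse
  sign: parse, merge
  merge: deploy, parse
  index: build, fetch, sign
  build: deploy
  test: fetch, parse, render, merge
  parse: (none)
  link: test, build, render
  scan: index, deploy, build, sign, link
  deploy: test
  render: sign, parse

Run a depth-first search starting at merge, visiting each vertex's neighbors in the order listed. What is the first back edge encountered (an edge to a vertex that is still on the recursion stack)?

DFS from merge (visiting each vertex's neighbors in the order listed); mark gray on enter, black on exit:
merge gray
  deploy gray
    test gray
      fetch gray
        build gray
          build→deploy: deploy is gray → back edge
First back edge: build → deploy.

build→deploy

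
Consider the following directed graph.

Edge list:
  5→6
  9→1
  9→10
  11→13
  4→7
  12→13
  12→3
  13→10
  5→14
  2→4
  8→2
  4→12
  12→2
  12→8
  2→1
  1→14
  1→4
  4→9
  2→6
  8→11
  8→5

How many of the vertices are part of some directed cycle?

A vertex is on a directed cycle iff it belongs to a strongly connected component of size ≥ 2 (or has a self-loop).
The vertices on cycles are {1, 2, 4, 8, 9, 12} — 6 in total.

6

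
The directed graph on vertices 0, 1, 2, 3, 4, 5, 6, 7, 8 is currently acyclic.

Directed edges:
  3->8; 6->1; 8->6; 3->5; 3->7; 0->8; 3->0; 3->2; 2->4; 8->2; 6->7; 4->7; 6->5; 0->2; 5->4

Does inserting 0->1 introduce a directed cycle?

No

Adding 0→1 creates a cycle iff 1 can already reach 0.
Explore from 1: no path reaches 0. The graph stays acyclic.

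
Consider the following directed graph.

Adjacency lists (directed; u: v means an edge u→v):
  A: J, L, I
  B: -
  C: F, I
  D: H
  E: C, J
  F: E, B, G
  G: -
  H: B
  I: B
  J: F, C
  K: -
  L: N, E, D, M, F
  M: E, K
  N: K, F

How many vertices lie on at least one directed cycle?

A vertex is on a directed cycle iff it belongs to a strongly connected component of size ≥ 2 (or has a self-loop).
The vertices on cycles are {C, E, F, J} — 4 in total.

4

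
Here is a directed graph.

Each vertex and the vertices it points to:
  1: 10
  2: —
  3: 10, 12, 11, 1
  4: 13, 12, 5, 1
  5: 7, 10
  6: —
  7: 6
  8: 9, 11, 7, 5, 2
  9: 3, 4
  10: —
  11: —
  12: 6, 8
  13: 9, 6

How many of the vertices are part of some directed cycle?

6

A vertex is on a directed cycle iff it belongs to a strongly connected component of size ≥ 2 (or has a self-loop).
The vertices on cycles are {3, 4, 8, 9, 12, 13} — 6 in total.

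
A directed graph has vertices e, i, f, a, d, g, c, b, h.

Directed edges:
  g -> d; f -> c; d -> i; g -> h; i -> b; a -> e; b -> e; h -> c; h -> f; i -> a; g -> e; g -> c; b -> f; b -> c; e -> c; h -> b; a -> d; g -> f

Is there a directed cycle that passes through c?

No

c lies on a cycle iff there is a path from c back to itself.
Exploring from c, it never reaches itself; equivalently, its strongly connected component is a singleton.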